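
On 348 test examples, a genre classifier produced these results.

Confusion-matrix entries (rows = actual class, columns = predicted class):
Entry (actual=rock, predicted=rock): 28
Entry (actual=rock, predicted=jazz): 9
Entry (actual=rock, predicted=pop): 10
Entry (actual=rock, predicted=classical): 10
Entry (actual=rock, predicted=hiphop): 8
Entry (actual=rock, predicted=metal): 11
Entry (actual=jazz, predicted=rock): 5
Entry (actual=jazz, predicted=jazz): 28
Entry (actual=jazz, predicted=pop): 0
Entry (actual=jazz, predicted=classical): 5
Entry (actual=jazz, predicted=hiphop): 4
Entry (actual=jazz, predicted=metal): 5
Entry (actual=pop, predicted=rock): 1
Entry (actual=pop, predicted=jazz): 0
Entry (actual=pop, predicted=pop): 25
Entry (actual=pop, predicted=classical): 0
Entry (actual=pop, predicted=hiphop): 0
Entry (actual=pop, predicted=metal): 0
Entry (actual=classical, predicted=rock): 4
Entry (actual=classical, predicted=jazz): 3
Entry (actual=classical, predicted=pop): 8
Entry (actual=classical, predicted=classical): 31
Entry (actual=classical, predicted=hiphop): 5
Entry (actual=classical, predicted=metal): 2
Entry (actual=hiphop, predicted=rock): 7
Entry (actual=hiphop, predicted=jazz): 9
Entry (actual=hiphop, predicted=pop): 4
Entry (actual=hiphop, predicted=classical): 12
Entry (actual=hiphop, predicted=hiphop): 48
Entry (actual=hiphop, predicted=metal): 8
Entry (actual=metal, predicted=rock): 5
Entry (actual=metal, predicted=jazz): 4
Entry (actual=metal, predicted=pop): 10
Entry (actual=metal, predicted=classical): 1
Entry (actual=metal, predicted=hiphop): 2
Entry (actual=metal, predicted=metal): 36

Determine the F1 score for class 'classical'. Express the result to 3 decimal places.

Treat 'classical' as positive and all other classes as negative.
F1 score = 2·TP/(2·TP+FP+FN).
classical: TP=31, FP=10+5+0+12+1=28, FN=4+3+8+5+2=22 → 62/112 = 0.5536

0.554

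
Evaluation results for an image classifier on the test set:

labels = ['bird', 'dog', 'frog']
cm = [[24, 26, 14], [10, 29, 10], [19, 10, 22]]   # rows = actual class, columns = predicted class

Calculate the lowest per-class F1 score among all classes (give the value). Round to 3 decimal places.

0.410

Per-class F1 score (2·TP/(2·TP+FP+FN)):
  bird: TP=24, FP=10+19=29, FN=26+14=40 → 48/117 = 0.4103
  dog: TP=29, FP=26+10=36, FN=10+10=20 → 58/114 = 0.5088
  frog: TP=22, FP=14+10=24, FN=19+10=29 → 44/97 = 0.4536
Lowest is class 'bird' with F1 score = 0.410.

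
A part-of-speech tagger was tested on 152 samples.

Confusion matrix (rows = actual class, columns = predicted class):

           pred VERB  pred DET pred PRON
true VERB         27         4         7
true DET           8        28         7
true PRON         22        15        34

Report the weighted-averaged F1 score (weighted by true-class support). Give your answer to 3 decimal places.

0.585

Per-class F1 score (2·TP/(2·TP+FP+FN)):
  VERB: TP=27, FP=8+22=30, FN=4+7=11 → 54/95 = 0.5684
  DET: TP=28, FP=4+15=19, FN=8+7=15 → 56/90 = 0.6222
  PRON: TP=34, FP=7+7=14, FN=22+15=37 → 68/119 = 0.5714
Weighted-F1 score = Σ (supportᵢ/N)·F1 scoreᵢ with N=152: (38/152)·0.5684 + (43/152)·0.6222 + (71/152)·0.5714 = 0.585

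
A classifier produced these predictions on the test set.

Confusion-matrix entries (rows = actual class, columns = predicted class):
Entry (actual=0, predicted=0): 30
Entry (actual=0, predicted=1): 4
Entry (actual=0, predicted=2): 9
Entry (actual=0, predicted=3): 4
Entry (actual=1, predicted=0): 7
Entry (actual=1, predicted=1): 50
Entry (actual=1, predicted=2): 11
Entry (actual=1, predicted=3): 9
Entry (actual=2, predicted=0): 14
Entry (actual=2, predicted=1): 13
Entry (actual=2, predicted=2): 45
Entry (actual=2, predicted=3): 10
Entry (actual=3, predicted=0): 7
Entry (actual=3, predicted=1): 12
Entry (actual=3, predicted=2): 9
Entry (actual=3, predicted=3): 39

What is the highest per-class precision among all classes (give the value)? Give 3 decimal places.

0.633

Per-class precision (TP/(TP+FP)):
  0: TP=30, FP=7+14+7=28 → 30/58 = 0.5172
  1: TP=50, FP=4+13+12=29 → 50/79 = 0.6329
  2: TP=45, FP=9+11+9=29 → 45/74 = 0.6081
  3: TP=39, FP=4+9+10=23 → 39/62 = 0.6290
Highest is class '1' with precision = 0.633.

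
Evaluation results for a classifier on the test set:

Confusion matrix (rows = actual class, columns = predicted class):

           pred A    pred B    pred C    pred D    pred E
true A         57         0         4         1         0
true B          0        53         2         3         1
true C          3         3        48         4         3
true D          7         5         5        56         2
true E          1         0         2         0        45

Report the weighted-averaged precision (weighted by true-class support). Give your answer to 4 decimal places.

0.8499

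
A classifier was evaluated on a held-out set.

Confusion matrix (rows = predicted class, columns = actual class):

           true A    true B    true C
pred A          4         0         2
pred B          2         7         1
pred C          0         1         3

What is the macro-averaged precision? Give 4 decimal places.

0.7056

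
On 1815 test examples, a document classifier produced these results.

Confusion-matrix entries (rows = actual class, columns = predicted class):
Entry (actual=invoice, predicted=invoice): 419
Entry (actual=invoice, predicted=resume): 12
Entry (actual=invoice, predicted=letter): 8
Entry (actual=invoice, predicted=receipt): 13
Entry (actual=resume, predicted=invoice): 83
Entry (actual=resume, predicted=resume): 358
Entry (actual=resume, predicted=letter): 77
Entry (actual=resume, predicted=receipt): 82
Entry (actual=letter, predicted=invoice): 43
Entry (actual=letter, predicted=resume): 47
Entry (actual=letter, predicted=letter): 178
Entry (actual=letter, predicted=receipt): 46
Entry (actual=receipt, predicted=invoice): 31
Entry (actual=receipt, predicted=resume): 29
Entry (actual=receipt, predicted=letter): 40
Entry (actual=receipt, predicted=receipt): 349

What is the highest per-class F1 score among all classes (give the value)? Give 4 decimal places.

0.8152

Per-class F1 score (2·TP/(2·TP+FP+FN)):
  invoice: TP=419, FP=83+43+31=157, FN=12+8+13=33 → 838/1028 = 0.81518
  resume: TP=358, FP=12+47+29=88, FN=83+77+82=242 → 716/1046 = 0.68451
  letter: TP=178, FP=8+77+40=125, FN=43+47+46=136 → 356/617 = 0.57699
  receipt: TP=349, FP=13+82+46=141, FN=31+29+40=100 → 698/939 = 0.74334
Highest is class 'invoice' with F1 score = 0.8152.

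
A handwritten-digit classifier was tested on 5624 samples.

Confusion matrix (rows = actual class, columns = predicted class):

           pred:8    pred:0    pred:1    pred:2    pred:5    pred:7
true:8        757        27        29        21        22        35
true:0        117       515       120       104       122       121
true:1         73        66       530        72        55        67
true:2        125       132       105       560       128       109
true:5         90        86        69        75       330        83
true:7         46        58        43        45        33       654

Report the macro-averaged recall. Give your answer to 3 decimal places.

0.602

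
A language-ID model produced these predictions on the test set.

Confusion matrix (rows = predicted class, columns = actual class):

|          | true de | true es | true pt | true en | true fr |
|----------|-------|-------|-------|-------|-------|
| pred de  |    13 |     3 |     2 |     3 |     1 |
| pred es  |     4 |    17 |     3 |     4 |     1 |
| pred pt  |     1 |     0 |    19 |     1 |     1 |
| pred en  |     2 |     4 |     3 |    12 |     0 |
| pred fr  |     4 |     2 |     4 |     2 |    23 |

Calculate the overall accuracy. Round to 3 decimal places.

Accuracy = trace / total = (13+17+19+12+23=84) / 129 = 84/129 = 0.651

0.651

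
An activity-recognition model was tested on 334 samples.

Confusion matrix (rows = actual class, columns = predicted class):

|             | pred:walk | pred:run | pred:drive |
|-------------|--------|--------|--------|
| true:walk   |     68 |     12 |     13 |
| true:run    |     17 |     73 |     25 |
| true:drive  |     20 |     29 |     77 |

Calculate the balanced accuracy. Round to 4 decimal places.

Balanced accuracy = mean of per-class recall.
  walk: recall = 68/93 = 0.73118
  run: recall = 73/115 = 0.63478
  drive: recall = 77/126 = 0.61111
Mean = (0.73118 + 0.63478 + 0.61111) / 3 = 0.6590

0.6590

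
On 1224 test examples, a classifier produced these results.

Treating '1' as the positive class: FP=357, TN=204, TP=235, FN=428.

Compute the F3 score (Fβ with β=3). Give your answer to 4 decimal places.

Fβ = (1+β²)·TP / ((1+β²)·TP + β²·FN + FP), with β²=9
= 10·235 / (10·235 + 9·428 + 357) = 0.3583

0.3583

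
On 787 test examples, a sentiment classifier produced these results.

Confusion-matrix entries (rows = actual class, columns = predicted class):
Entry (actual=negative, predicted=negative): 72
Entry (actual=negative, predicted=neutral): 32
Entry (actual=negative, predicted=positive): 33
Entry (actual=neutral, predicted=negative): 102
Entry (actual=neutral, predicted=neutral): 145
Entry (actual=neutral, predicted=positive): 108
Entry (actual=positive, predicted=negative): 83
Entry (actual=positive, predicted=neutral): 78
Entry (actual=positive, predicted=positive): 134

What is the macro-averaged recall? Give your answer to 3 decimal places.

Per-class recall (TP/(TP+FN)):
  negative: TP=72, FN=32+33=65 → 72/137 = 0.5255
  neutral: TP=145, FN=102+108=210 → 145/355 = 0.4085
  positive: TP=134, FN=83+78=161 → 134/295 = 0.4542
Macro-recall = mean = (0.5255 + 0.4085 + 0.4542) / 3 = 0.463

0.463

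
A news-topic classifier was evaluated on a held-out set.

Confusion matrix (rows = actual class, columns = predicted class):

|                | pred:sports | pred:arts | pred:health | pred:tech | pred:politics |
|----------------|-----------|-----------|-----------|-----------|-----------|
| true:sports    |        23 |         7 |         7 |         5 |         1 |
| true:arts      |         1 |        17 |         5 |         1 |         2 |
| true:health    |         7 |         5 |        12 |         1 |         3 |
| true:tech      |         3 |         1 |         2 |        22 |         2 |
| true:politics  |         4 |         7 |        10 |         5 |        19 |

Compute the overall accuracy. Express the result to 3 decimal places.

Accuracy = trace / total = (23+17+12+22+19=93) / 172 = 93/172 = 0.541

0.541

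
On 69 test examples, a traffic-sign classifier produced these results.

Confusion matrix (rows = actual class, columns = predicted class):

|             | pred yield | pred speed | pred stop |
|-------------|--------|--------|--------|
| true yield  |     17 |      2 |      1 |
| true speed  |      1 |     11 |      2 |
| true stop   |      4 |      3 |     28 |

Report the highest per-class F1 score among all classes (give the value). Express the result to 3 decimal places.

0.848

Per-class F1 score (2·TP/(2·TP+FP+FN)):
  yield: TP=17, FP=1+4=5, FN=2+1=3 → 34/42 = 0.8095
  speed: TP=11, FP=2+3=5, FN=1+2=3 → 22/30 = 0.7333
  stop: TP=28, FP=1+2=3, FN=4+3=7 → 56/66 = 0.8485
Highest is class 'stop' with F1 score = 0.848.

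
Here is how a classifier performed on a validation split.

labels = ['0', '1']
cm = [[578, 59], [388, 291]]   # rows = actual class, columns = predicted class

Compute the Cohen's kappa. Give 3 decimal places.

Observed agreement pₒ = trace/N = 869/1316 = 0.6603
Expected agreement pₑ = Σ (rowᵢ·colᵢ)/N² = (637·966 + 679·350)/1316² = 0.4925
κ = (pₒ − pₑ)/(1 − pₑ) = (0.6603 − 0.4925)/(1 − 0.4925) = 0.331

0.331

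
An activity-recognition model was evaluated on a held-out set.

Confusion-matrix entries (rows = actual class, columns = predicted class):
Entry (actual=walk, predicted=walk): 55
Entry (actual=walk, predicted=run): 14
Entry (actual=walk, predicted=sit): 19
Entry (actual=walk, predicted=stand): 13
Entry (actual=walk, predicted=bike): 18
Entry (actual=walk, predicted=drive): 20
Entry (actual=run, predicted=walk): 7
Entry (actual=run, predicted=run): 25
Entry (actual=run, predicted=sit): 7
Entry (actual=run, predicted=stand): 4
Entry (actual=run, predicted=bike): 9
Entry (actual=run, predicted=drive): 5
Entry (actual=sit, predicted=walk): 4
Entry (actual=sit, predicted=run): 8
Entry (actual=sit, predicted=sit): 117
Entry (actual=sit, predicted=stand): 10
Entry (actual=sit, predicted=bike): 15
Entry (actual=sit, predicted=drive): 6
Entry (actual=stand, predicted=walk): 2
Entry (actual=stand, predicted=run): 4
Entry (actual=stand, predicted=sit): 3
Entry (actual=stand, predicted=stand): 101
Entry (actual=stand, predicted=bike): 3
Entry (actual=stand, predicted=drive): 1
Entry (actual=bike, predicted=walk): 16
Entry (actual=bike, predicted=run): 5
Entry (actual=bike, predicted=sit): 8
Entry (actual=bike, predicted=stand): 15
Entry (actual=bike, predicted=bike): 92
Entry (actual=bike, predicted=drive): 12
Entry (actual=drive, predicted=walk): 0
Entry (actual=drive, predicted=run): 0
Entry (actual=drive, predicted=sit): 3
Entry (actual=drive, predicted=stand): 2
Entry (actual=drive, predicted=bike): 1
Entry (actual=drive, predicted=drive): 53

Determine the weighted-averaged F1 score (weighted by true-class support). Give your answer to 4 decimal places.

Per-class F1 score (2·TP/(2·TP+FP+FN)):
  walk: TP=55, FP=7+4+2+16+0=29, FN=14+19+13+18+20=84 → 110/223 = 0.49327
  run: TP=25, FP=14+8+4+5+0=31, FN=7+7+4+9+5=32 → 50/113 = 0.44248
  sit: TP=117, FP=19+7+3+8+3=40, FN=4+8+10+15+6=43 → 234/317 = 0.73817
  stand: TP=101, FP=13+4+10+15+2=44, FN=2+4+3+3+1=13 → 202/259 = 0.77992
  bike: TP=92, FP=18+9+15+3+1=46, FN=16+5+8+15+12=56 → 184/286 = 0.64336
  drive: TP=53, FP=20+5+6+1+12=44, FN=0+0+3+2+1=6 → 106/156 = 0.67949
Weighted-F1 score = Σ (supportᵢ/N)·F1 scoreᵢ with N=677: (139/677)·0.49327 + (57/677)·0.44248 + (160/677)·0.73817 + (114/677)·0.77992 + (148/677)·0.64336 + (59/677)·0.67949 = 0.6442

0.6442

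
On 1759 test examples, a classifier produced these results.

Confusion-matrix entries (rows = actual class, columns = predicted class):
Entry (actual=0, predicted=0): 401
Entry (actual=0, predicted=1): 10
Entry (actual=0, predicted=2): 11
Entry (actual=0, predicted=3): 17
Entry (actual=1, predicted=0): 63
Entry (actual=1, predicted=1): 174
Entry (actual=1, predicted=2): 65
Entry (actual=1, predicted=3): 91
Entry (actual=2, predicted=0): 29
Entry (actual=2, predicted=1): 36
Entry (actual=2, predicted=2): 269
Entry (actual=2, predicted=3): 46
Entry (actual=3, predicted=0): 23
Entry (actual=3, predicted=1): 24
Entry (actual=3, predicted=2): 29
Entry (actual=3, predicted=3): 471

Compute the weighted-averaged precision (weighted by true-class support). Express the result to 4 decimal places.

Per-class precision (TP/(TP+FP)):
  0: TP=401, FP=63+29+23=115 → 401/516 = 0.77713
  1: TP=174, FP=10+36+24=70 → 174/244 = 0.71311
  2: TP=269, FP=11+65+29=105 → 269/374 = 0.71925
  3: TP=471, FP=17+91+46=154 → 471/625 = 0.75360
Weighted-precision = Σ (supportᵢ/N)·precisionᵢ with N=1759: (439/1759)·0.77713 + (393/1759)·0.71311 + (380/1759)·0.71925 + (547/1759)·0.75360 = 0.7430

0.7430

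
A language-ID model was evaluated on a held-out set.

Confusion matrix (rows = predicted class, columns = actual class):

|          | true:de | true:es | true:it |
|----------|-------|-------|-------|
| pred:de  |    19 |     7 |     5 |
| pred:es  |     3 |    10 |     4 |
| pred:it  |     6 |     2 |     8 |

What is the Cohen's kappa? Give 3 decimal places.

0.344

Observed agreement pₒ = trace/N = 37/64 = 0.5781
Expected agreement pₑ = Σ (rowᵢ·colᵢ)/N² = (28·31 + 19·17 + 17·16)/64² = 0.3572
κ = (pₒ − pₑ)/(1 − pₑ) = (0.5781 − 0.3572)/(1 − 0.3572) = 0.344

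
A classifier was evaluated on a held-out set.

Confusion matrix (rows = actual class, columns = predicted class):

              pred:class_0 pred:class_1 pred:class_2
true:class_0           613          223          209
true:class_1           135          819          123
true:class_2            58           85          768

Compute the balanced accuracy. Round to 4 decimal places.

0.7300

Balanced accuracy = mean of per-class recall.
  class_0: recall = 613/1045 = 0.58660
  class_1: recall = 819/1077 = 0.76045
  class_2: recall = 768/911 = 0.84303
Mean = (0.58660 + 0.76045 + 0.84303) / 3 = 0.7300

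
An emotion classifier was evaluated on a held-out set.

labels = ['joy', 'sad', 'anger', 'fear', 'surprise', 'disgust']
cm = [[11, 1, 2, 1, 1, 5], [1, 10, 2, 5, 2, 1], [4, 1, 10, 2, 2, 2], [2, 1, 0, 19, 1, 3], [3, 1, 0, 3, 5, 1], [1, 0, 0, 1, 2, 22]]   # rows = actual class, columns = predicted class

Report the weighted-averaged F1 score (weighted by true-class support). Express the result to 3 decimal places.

0.595

Per-class F1 score (2·TP/(2·TP+FP+FN)):
  joy: TP=11, FP=1+4+2+3+1=11, FN=1+2+1+1+5=10 → 22/43 = 0.5116
  sad: TP=10, FP=1+1+1+1+0=4, FN=1+2+5+2+1=11 → 20/35 = 0.5714
  anger: TP=10, FP=2+2+0+0+0=4, FN=4+1+2+2+2=11 → 20/35 = 0.5714
  fear: TP=19, FP=1+5+2+3+1=12, FN=2+1+0+1+3=7 → 38/57 = 0.6667
  surprise: TP=5, FP=1+2+2+1+2=8, FN=3+1+0+3+1=8 → 10/26 = 0.3846
  disgust: TP=22, FP=5+1+2+3+1=12, FN=1+0+0+1+2=4 → 44/60 = 0.7333
Weighted-F1 score = Σ (supportᵢ/N)·F1 scoreᵢ with N=128: (21/128)·0.5116 + (21/128)·0.5714 + (21/128)·0.5714 + (26/128)·0.6667 + (13/128)·0.3846 + (26/128)·0.7333 = 0.595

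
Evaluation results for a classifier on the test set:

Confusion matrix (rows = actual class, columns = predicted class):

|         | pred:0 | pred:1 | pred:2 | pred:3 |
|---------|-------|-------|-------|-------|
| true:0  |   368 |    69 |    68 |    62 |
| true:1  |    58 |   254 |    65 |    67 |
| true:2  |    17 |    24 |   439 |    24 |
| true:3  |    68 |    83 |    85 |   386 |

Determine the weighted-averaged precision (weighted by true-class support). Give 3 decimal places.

0.680

Per-class precision (TP/(TP+FP)):
  0: TP=368, FP=58+17+68=143 → 368/511 = 0.7202
  1: TP=254, FP=69+24+83=176 → 254/430 = 0.5907
  2: TP=439, FP=68+65+85=218 → 439/657 = 0.6682
  3: TP=386, FP=62+67+24=153 → 386/539 = 0.7161
Weighted-precision = Σ (supportᵢ/N)·precisionᵢ with N=2137: (567/2137)·0.7202 + (444/2137)·0.5907 + (504/2137)·0.6682 + (622/2137)·0.7161 = 0.680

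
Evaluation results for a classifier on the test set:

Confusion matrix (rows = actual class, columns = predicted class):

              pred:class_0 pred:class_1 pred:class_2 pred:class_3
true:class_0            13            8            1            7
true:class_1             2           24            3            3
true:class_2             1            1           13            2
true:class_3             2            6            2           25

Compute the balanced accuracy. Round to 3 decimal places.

0.669

Balanced accuracy = mean of per-class recall.
  class_0: recall = 13/29 = 0.4483
  class_1: recall = 24/32 = 0.7500
  class_2: recall = 13/17 = 0.7647
  class_3: recall = 25/35 = 0.7143
Mean = (0.4483 + 0.7500 + 0.7647 + 0.7143) / 4 = 0.669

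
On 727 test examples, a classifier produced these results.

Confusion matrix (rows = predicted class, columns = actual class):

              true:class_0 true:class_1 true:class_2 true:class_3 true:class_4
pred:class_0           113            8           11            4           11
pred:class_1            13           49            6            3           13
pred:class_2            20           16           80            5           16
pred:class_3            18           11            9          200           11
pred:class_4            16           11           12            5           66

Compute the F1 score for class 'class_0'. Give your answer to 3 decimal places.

0.691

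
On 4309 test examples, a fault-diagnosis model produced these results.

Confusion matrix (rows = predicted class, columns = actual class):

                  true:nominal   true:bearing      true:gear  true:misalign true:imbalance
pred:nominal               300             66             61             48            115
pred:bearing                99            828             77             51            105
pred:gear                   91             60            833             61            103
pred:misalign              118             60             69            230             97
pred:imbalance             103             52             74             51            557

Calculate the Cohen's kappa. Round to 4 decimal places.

0.5381

Observed agreement pₒ = trace/N = 2748/4309 = 0.63773
Expected agreement pₑ = Σ (rowᵢ·colᵢ)/N² = (711·590 + 1066·1160 + 1114·1148 + 441·574 + 977·837)/4309² = 0.21574
κ = (pₒ − pₑ)/(1 − pₑ) = (0.63773 − 0.21574)/(1 − 0.21574) = 0.5381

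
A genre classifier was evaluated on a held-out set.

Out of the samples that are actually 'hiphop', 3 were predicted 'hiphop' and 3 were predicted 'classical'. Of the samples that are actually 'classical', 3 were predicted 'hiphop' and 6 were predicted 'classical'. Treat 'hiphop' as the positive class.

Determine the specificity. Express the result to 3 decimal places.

0.667

Specificity = TN/(TN+FP) = 6/(6+3) = 0.667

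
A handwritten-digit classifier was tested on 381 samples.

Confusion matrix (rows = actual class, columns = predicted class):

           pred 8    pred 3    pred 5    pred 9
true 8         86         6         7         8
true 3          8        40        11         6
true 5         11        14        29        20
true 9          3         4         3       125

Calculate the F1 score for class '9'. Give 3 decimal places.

F1 score = 2·TP/(2·TP+FP+FN).
9: TP=125, FP=8+6+20=34, FN=3+4+3=10 → 250/294 = 0.8503

0.850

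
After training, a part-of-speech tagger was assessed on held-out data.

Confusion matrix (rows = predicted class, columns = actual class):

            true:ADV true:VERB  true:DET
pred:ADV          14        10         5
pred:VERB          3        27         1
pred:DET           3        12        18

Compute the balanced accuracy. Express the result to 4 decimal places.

0.6670

Balanced accuracy = mean of per-class recall.
  ADV: recall = 14/20 = 0.70000
  VERB: recall = 27/49 = 0.55102
  DET: recall = 18/24 = 0.75000
Mean = (0.70000 + 0.55102 + 0.75000) / 3 = 0.6670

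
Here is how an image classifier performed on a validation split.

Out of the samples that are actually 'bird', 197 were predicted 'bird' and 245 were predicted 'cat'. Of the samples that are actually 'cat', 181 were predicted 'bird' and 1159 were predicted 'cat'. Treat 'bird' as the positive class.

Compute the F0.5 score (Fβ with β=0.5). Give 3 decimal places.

0.504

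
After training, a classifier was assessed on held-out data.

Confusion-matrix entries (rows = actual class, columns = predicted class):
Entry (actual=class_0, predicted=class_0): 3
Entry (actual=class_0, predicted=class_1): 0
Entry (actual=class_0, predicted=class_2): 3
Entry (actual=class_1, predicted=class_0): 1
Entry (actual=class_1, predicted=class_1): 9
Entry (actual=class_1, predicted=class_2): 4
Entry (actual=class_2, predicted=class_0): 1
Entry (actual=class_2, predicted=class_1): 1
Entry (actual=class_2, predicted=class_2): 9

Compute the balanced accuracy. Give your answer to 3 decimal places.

0.654

Balanced accuracy = mean of per-class recall.
  class_0: recall = 3/6 = 0.5000
  class_1: recall = 9/14 = 0.6429
  class_2: recall = 9/11 = 0.8182
Mean = (0.5000 + 0.6429 + 0.8182) / 3 = 0.654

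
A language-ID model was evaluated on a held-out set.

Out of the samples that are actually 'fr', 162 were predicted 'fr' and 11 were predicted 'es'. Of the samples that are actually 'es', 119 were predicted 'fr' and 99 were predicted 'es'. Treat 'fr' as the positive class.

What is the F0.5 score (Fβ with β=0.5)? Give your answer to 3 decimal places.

Fβ = (1+β²)·TP / ((1+β²)·TP + β²·FN + FP), with β²=1/4
= 1.25·162 / (1.25·162 + 0.25·11 + 119) = 0.625

0.625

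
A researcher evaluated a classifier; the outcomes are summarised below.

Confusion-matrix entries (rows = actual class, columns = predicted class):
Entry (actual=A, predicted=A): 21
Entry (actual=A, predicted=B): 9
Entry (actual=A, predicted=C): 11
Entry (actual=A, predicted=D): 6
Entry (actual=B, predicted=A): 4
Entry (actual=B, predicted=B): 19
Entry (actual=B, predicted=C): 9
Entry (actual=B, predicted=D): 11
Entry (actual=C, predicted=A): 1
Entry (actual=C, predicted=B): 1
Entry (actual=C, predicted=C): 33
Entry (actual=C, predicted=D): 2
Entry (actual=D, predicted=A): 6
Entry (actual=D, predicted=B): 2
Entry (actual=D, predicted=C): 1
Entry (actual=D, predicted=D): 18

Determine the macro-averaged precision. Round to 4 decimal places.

0.5917

Per-class precision (TP/(TP+FP)):
  A: TP=21, FP=4+1+6=11 → 21/32 = 0.65625
  B: TP=19, FP=9+1+2=12 → 19/31 = 0.61290
  C: TP=33, FP=11+9+1=21 → 33/54 = 0.61111
  D: TP=18, FP=6+11+2=19 → 18/37 = 0.48649
Macro-precision = mean = (0.65625 + 0.61290 + 0.61111 + 0.48649) / 4 = 0.5917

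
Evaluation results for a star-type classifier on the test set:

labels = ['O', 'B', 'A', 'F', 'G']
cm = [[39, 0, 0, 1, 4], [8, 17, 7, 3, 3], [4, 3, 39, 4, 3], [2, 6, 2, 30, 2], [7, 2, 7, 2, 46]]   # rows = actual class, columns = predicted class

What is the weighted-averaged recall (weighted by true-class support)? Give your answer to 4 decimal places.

Per-class recall (TP/(TP+FN)):
  O: TP=39, FN=0+0+1+4=5 → 39/44 = 0.88636
  B: TP=17, FN=8+7+3+3=21 → 17/38 = 0.44737
  A: TP=39, FN=4+3+4+3=14 → 39/53 = 0.73585
  F: TP=30, FN=2+6+2+2=12 → 30/42 = 0.71429
  G: TP=46, FN=7+2+7+2=18 → 46/64 = 0.71875
Weighted-recall = Σ (supportᵢ/N)·recallᵢ with N=241: (44/241)·0.88636 + (38/241)·0.44737 + (53/241)·0.73585 + (42/241)·0.71429 + (64/241)·0.71875 = 0.7095

0.7095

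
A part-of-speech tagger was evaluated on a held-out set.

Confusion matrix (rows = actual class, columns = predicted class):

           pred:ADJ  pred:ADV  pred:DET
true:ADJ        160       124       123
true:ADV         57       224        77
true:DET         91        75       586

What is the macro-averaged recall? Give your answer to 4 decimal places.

0.5994

Per-class recall (TP/(TP+FN)):
  ADJ: TP=160, FN=124+123=247 → 160/407 = 0.39312
  ADV: TP=224, FN=57+77=134 → 224/358 = 0.62570
  DET: TP=586, FN=91+75=166 → 586/752 = 0.77926
Macro-recall = mean = (0.39312 + 0.62570 + 0.77926) / 3 = 0.5994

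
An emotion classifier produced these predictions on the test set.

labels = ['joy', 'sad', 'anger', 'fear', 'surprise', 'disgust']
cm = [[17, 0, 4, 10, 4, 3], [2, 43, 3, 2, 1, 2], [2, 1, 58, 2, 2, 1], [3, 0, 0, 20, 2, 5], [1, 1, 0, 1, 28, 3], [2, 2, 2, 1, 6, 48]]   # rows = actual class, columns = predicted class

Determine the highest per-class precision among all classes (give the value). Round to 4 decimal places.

Per-class precision (TP/(TP+FP)):
  joy: TP=17, FP=2+2+3+1+2=10 → 17/27 = 0.62963
  sad: TP=43, FP=0+1+0+1+2=4 → 43/47 = 0.91489
  anger: TP=58, FP=4+3+0+0+2=9 → 58/67 = 0.86567
  fear: TP=20, FP=10+2+2+1+1=16 → 20/36 = 0.55556
  surprise: TP=28, FP=4+1+2+2+6=15 → 28/43 = 0.65116
  disgust: TP=48, FP=3+2+1+5+3=14 → 48/62 = 0.77419
Highest is class 'sad' with precision = 0.9149.

0.9149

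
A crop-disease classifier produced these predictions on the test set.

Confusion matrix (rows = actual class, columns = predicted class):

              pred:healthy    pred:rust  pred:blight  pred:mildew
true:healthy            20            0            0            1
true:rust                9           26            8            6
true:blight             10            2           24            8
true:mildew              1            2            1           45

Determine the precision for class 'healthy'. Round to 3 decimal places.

0.500

Take TP from the diagonal, FP from the rest of the 'healthy' prediction marginal, FN from the rest of the 'healthy' actual marginal.
precision = TP/(TP+FP).
healthy: TP=20, FP=9+10+1=20 → 20/40 = 0.5000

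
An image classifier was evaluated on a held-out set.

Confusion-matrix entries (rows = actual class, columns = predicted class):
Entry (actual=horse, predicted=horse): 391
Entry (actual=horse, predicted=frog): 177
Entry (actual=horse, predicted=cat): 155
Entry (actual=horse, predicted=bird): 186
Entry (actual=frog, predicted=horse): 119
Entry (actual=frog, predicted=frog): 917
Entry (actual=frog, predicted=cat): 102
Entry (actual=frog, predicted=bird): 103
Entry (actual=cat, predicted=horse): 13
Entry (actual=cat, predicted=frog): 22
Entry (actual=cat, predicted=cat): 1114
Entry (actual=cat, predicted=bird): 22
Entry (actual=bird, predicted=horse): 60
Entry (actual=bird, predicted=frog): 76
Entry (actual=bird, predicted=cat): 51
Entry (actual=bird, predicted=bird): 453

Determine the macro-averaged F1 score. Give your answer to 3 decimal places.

0.696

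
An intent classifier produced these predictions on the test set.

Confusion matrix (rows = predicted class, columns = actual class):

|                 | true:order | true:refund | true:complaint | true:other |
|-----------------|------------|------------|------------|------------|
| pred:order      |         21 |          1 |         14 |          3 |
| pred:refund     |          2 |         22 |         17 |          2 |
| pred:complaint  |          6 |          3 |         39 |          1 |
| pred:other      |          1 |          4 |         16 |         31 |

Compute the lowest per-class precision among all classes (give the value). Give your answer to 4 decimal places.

0.5116

Per-class precision (TP/(TP+FP)):
  order: TP=21, FP=1+14+3=18 → 21/39 = 0.53846
  refund: TP=22, FP=2+17+2=21 → 22/43 = 0.51163
  complaint: TP=39, FP=6+3+1=10 → 39/49 = 0.79592
  other: TP=31, FP=1+4+16=21 → 31/52 = 0.59615
Lowest is class 'refund' with precision = 0.5116.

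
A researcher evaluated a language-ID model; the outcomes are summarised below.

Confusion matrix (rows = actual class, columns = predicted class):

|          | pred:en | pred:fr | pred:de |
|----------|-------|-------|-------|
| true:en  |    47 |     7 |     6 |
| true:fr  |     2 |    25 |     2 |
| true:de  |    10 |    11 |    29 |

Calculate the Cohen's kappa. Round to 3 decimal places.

0.584

Observed agreement pₒ = trace/N = 101/139 = 0.7266
Expected agreement pₑ = Σ (rowᵢ·colᵢ)/N² = (60·59 + 29·43 + 50·37)/139² = 0.3435
κ = (pₒ − pₑ)/(1 − pₑ) = (0.7266 − 0.3435)/(1 − 0.3435) = 0.584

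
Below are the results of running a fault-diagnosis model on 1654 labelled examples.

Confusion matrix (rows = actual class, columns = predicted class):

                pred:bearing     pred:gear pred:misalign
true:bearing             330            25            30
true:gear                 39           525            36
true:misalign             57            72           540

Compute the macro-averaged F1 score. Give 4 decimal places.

Per-class F1 score (2·TP/(2·TP+FP+FN)):
  bearing: TP=330, FP=39+57=96, FN=25+30=55 → 660/811 = 0.81381
  gear: TP=525, FP=25+72=97, FN=39+36=75 → 1050/1222 = 0.85925
  misalign: TP=540, FP=30+36=66, FN=57+72=129 → 1080/1275 = 0.84706
Macro-F1 score = mean = (0.81381 + 0.85925 + 0.84706) / 3 = 0.8400

0.8400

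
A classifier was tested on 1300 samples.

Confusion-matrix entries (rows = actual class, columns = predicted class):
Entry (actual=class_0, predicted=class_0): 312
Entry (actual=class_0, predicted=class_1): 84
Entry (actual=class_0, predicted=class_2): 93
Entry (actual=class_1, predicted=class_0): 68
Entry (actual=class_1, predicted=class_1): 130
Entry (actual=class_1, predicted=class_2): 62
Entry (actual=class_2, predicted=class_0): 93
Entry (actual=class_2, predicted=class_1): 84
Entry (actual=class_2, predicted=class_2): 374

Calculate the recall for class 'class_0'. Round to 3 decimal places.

Take TP from the diagonal, FP from the rest of the 'class_0' prediction marginal, FN from the rest of the 'class_0' actual marginal.
recall = TP/(TP+FN).
class_0: TP=312, FN=84+93=177 → 312/489 = 0.6380

0.638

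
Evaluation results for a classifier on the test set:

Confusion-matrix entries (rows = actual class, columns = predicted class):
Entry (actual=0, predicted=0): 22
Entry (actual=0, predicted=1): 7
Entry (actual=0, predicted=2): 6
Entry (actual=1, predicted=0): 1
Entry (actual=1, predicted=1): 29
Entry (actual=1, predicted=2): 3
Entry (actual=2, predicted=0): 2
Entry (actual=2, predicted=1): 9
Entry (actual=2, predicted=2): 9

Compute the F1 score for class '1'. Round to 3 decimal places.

Take TP from the diagonal, FP from the rest of the '1' prediction marginal, FN from the rest of the '1' actual marginal.
F1 score = 2·TP/(2·TP+FP+FN).
1: TP=29, FP=7+9=16, FN=1+3=4 → 58/78 = 0.7436

0.744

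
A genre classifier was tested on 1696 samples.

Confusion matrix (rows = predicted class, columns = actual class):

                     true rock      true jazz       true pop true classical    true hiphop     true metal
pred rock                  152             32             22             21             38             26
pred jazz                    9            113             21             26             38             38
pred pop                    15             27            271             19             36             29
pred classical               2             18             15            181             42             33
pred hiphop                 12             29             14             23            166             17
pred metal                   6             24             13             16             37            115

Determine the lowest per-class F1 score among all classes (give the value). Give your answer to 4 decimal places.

Per-class F1 score (2·TP/(2·TP+FP+FN)):
  rock: TP=152, FP=32+22+21+38+26=139, FN=9+15+2+12+6=44 → 304/487 = 0.62423
  jazz: TP=113, FP=9+21+26+38+38=132, FN=32+27+18+29+24=130 → 226/488 = 0.46311
  pop: TP=271, FP=15+27+19+36+29=126, FN=22+21+15+14+13=85 → 542/753 = 0.71979
  classical: TP=181, FP=2+18+15+42+33=110, FN=21+26+19+23+16=105 → 362/577 = 0.62738
  hiphop: TP=166, FP=12+29+14+23+17=95, FN=38+38+36+42+37=191 → 332/618 = 0.53722
  metal: TP=115, FP=6+24+13+16+37=96, FN=26+38+29+33+17=143 → 230/469 = 0.49041
Lowest is class 'jazz' with F1 score = 0.4631.

0.4631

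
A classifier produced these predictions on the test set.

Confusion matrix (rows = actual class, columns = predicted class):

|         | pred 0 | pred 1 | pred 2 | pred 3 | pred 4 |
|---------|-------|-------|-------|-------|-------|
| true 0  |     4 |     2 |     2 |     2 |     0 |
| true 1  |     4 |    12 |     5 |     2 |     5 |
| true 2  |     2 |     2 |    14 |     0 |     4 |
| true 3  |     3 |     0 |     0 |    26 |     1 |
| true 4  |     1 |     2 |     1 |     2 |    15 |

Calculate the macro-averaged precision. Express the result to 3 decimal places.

Per-class precision (TP/(TP+FP)):
  0: TP=4, FP=4+2+3+1=10 → 4/14 = 0.2857
  1: TP=12, FP=2+2+0+2=6 → 12/18 = 0.6667
  2: TP=14, FP=2+5+0+1=8 → 14/22 = 0.6364
  3: TP=26, FP=2+2+0+2=6 → 26/32 = 0.8125
  4: TP=15, FP=0+5+4+1=10 → 15/25 = 0.6000
Macro-precision = mean = (0.2857 + 0.6667 + 0.6364 + 0.8125 + 0.6000) / 5 = 0.600

0.600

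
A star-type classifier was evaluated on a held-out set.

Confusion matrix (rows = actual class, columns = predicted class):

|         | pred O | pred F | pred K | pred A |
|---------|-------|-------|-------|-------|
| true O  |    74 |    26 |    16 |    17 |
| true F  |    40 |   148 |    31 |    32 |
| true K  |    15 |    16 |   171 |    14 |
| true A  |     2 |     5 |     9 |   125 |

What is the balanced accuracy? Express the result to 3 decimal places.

Balanced accuracy = mean of per-class recall.
  O: recall = 74/133 = 0.5564
  F: recall = 148/251 = 0.5896
  K: recall = 171/216 = 0.7917
  A: recall = 125/141 = 0.8865
Mean = (0.5564 + 0.5896 + 0.7917 + 0.8865) / 4 = 0.706

0.706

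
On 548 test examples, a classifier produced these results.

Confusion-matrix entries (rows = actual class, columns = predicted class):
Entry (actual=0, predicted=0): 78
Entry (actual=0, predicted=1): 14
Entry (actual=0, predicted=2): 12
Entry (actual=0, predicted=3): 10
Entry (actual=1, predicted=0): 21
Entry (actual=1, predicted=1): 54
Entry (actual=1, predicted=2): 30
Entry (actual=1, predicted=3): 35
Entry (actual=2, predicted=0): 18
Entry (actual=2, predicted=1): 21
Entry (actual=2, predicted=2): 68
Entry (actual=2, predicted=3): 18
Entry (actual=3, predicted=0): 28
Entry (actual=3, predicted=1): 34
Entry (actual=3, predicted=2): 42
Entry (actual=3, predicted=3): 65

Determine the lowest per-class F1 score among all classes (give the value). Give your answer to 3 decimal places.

Per-class F1 score (2·TP/(2·TP+FP+FN)):
  0: TP=78, FP=21+18+28=67, FN=14+12+10=36 → 156/259 = 0.6023
  1: TP=54, FP=14+21+34=69, FN=21+30+35=86 → 108/263 = 0.4106
  2: TP=68, FP=12+30+42=84, FN=18+21+18=57 → 136/277 = 0.4910
  3: TP=65, FP=10+35+18=63, FN=28+34+42=104 → 130/297 = 0.4377
Lowest is class '1' with F1 score = 0.411.

0.411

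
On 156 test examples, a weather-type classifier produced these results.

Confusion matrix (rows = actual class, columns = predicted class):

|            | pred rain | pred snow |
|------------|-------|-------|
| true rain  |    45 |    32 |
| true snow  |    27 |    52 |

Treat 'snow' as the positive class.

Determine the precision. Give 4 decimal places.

0.6190

Precision = TP/(TP+FP) = 52/(52+32) = 52/84 = 0.6190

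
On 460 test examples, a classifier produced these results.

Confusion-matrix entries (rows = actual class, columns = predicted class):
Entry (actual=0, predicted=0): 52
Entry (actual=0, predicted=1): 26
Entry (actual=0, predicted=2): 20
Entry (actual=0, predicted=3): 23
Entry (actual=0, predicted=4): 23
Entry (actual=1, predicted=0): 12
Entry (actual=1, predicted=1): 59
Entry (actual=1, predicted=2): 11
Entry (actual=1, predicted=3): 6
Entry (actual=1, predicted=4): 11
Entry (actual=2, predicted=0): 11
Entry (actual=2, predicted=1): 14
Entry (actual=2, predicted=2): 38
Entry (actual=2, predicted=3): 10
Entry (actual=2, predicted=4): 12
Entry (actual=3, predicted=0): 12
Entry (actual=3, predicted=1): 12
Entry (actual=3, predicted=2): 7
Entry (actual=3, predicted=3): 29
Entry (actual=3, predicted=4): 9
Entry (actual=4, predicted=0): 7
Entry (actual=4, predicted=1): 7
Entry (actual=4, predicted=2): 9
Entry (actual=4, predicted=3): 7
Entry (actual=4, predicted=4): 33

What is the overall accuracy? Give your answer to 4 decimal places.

0.4587

Accuracy = trace / total = (52+59+38+29+33=211) / 460 = 211/460 = 0.4587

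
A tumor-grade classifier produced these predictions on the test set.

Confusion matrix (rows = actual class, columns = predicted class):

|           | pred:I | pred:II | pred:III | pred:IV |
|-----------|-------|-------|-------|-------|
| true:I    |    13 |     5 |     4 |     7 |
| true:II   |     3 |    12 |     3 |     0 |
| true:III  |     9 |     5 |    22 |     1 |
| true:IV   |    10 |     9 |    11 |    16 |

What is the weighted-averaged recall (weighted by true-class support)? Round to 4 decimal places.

0.4846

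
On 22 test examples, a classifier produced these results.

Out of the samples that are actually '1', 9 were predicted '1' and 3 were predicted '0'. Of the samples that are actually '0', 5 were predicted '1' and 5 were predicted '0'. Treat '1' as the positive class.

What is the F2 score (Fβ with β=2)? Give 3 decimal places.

0.726

Fβ = (1+β²)·TP / ((1+β²)·TP + β²·FN + FP), with β²=4
= 5·9 / (5·9 + 4·3 + 5) = 0.726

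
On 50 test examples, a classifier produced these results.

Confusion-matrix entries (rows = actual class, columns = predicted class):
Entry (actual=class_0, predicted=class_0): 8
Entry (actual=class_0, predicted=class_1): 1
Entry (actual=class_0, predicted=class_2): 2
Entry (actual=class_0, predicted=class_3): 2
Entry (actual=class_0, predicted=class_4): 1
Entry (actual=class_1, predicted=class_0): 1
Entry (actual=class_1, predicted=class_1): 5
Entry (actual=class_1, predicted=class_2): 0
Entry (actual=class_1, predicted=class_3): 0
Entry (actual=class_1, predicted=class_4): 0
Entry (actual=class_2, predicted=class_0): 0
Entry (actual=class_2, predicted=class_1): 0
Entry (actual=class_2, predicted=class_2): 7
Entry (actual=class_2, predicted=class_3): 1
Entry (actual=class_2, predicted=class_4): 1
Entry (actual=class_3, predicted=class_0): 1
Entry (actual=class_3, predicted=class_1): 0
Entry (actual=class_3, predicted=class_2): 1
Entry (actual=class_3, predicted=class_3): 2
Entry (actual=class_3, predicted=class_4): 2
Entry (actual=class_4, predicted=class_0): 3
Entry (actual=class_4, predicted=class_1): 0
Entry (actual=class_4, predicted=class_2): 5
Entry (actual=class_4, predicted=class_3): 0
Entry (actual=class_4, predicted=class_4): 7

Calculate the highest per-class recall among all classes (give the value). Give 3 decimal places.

Per-class recall (TP/(TP+FN)):
  class_0: TP=8, FN=1+2+2+1=6 → 8/14 = 0.5714
  class_1: TP=5, FN=1+0+0+0=1 → 5/6 = 0.8333
  class_2: TP=7, FN=0+0+1+1=2 → 7/9 = 0.7778
  class_3: TP=2, FN=1+0+1+2=4 → 2/6 = 0.3333
  class_4: TP=7, FN=3+0+5+0=8 → 7/15 = 0.4667
Highest is class 'class_1' with recall = 0.833.

0.833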